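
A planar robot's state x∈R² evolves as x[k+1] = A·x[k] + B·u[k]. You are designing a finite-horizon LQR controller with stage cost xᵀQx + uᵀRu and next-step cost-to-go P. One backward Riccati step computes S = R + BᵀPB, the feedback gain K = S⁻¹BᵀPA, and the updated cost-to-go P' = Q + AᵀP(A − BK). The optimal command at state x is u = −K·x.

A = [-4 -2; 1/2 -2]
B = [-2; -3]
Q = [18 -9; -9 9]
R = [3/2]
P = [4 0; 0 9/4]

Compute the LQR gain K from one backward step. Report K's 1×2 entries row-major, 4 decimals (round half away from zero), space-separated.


BᵀP = [-8.0000 -6.7500]
S = R + BᵀPB = [3/2] + [36.2500] = [37.7500]
BᵀPA = [28.6250 29.5000]
K = S⁻¹·BᵀPA = [0.7583 0.7815]
A−BK = [-2.4834 -0.4371; 2.7748 0.3444]
AᵀP(A−BK) = [42.8568 7.3808; 7.3808 1.9470]
P' = Q + AᵀP(A−BK) = [60.8568 -1.6192; -1.6192 10.9470]
tr(P') = 71.8038

0.7583 0.7815


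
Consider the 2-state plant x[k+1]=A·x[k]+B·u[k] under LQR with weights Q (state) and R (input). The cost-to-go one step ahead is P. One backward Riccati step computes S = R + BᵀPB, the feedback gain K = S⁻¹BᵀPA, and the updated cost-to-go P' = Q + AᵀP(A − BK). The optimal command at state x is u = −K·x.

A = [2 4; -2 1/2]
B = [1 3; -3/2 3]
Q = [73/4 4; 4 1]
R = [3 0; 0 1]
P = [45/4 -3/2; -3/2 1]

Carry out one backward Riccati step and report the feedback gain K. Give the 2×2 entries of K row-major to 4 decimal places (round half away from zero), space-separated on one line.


1.0849 0.9797 0.3243 1.0135

BᵀP = [13.5000 -3.0000; 29.2500 -1.5000]
S = R + BᵀPB = [3 0; 0 1] + [18.0000 31.5000; 31.5000 83.2500] = [21.0000 31.5000; 31.5000 84.2500]
BᵀPA = [33.0000 52.5000; 61.5000 116.2500]
K = S⁻¹·BᵀPA = [1.0849 0.9797; 0.3243 1.0135]
A−BK = [-0.0579 -0.0203; -1.3456 -1.0709]
AᵀP(A−BK) = [5.2510 4.8378; 4.8378 4.9932]
P' = Q + AᵀP(A−BK) = [23.5010 8.8378; 8.8378 5.9932]
tr(P') = 29.4942


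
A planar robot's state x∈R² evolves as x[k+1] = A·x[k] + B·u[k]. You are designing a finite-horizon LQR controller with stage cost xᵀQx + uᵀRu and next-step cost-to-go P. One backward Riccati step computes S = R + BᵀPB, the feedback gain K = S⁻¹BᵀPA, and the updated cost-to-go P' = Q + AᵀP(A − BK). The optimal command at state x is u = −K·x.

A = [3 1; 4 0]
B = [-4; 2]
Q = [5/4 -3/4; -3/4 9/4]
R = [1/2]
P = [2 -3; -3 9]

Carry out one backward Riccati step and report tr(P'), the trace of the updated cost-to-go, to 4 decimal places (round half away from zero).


BᵀP = [-14.0000 30.0000]
S = R + BᵀPB = [1/2] + [116.0000] = [116.5000]
BᵀPA = [78.0000 -14.0000]
K = S⁻¹·BᵀPA = [0.6695 -0.1202]
A−BK = [5.6781 0.5193; 2.6609 0.2403]
AᵀP(A−BK) = [37.7768 3.3734; 3.3734 0.3176]
P' = Q + AᵀP(A−BK) = [39.0268 2.6234; 2.6234 2.5676]
tr(P') = 41.5944

41.5944


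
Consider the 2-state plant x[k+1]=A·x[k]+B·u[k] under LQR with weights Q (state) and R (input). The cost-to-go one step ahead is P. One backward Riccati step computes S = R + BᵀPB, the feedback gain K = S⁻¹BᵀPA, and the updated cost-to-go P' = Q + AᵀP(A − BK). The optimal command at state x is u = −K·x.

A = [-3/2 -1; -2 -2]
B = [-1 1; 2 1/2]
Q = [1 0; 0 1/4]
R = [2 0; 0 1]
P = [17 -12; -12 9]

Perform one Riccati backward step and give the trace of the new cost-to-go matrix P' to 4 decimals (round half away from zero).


3.8522

BᵀP = [-41.0000 30.0000; 11.0000 -7.5000]
S = R + BᵀPB = [2 0; 0 1] + [101.0000 -26.0000; -26.0000 7.2500] = [103.0000 -26.0000; -26.0000 8.2500]
BᵀPA = [1.5000 -19.0000; -1.5000 4.0000]
K = S⁻¹·BᵀPA = [-0.1532 -0.3036; -0.6647 -0.4719]
A−BK = [-0.9885 -0.8317; -1.3612 -1.1568]
AᵀP(A−BK) = [1.4827 1.2475; 1.2475 1.1194]
P' = Q + AᵀP(A−BK) = [2.4827 1.2475; 1.2475 1.3694]
tr(P') = 3.8522


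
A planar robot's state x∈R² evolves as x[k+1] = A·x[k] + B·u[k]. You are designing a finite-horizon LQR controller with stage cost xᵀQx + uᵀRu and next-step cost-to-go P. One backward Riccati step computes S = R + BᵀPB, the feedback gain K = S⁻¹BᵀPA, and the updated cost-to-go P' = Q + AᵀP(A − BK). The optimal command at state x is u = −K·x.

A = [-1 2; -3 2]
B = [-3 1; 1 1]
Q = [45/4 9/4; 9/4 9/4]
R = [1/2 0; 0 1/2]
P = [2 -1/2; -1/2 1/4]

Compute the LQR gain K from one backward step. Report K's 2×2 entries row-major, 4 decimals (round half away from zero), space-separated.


BᵀP = [-6.5000 1.7500; 1.5000 -0.2500]
S = R + BᵀPB = [1/2 0; 0 1/2] + [21.2500 -4.7500; -4.7500 1.2500] = [21.7500 -4.7500; -4.7500 1.7500]
BᵀPA = [1.2500 -9.5000; -0.7500 2.5000]
K = S⁻¹·BᵀPA = [-0.0887 -0.3065; -0.6694 0.5968]
A−BK = [-0.5968 0.4839; -2.2419 1.7097]
AᵀP(A−BK) = [0.8589 -0.6694; -0.6694 0.5968]
P' = Q + AᵀP(A−BK) = [12.1089 1.5806; 1.5806 2.8468]
tr(P') = 14.9556

-0.0887 -0.3065 -0.6694 0.5968


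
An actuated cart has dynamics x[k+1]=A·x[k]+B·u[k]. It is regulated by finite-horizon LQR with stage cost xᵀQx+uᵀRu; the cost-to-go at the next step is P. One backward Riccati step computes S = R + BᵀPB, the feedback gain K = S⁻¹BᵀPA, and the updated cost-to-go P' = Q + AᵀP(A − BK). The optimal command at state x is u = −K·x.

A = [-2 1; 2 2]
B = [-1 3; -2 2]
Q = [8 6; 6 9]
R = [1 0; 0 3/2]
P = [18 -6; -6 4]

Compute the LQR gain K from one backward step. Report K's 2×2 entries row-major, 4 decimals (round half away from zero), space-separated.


BᵀP = [-6.0000 -2.0000; 42.0000 -10.0000]
S = R + BᵀPB = [1 0; 0 3/2] + [10.0000 -22.0000; -22.0000 106.0000] = [11.0000 -22.0000; -22.0000 107.5000]
BᵀPA = [8.0000 -10.0000; -104.0000 22.0000]
K = S⁻¹·BᵀPA = [-2.0444 -0.8461; -1.3858 0.0315]
A−BK = [0.1131 0.0594; 0.6829 0.2448]
AᵀP(A−BK) = [8.2291 2.0444; 2.0444 0.8461]
P' = Q + AᵀP(A−BK) = [16.2291 8.0444; 8.0444 9.8461]
tr(P') = 26.0752

-2.0444 -0.8461 -1.3858 0.0315


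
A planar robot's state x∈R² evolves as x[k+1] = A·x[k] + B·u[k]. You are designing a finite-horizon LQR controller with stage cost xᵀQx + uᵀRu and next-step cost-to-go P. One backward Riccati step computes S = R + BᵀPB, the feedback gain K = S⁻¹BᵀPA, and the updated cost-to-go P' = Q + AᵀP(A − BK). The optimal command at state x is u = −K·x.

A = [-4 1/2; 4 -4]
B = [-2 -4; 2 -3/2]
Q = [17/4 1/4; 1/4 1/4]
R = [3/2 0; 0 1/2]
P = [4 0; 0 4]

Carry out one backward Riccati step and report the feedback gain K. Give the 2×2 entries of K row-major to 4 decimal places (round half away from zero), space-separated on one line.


1.8931 -1.4382 0.0291 0.6090

BᵀP = [-8.0000 8.0000; -16.0000 -6.0000]
S = R + BᵀPB = [3/2 0; 0 1/2] + [32.0000 20.0000; 20.0000 73.0000] = [33.5000 20.0000; 20.0000 73.5000]
BᵀPA = [64.0000 -36.0000; 40.0000 16.0000]
K = S⁻¹·BᵀPA = [1.8931 -1.4382; 0.0291 0.6090]
A−BK = [-0.0975 0.0597; 0.2575 -0.2100]
AᵀP(A−BK) = [5.6792 -4.3147; -4.3147 3.4788]
P' = Q + AᵀP(A−BK) = [9.9292 -4.0647; -4.0647 3.7288]
tr(P') = 13.6581


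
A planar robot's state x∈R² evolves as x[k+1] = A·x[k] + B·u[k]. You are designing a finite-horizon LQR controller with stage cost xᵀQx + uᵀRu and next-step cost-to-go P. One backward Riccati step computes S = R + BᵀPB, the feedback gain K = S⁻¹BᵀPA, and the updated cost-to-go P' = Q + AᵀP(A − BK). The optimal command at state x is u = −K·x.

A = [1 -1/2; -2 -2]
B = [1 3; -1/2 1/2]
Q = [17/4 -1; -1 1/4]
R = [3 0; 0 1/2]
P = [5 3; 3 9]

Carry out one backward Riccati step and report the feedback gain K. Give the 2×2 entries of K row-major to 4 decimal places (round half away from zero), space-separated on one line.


BᵀP = [3.5000 -1.5000; 16.5000 13.5000]
S = R + BᵀPB = [3 0; 0 1/2] + [4.2500 9.7500; 9.7500 56.2500] = [7.2500 9.7500; 9.7500 56.7500]
BᵀPA = [6.5000 1.2500; -10.5000 -35.2500]
K = S⁻¹·BᵀPA = [1.4895 1.3105; -0.4409 -0.8463]
A−BK = [0.8333 0.7284; -1.0348 -0.9216]
AᵀP(A−BK) = [14.6883 13.0952; 13.0952 11.7795]
P' = Q + AᵀP(A−BK) = [18.9383 12.0952; 12.0952 12.0295]
tr(P') = 30.9678

1.4895 1.3105 -0.4409 -0.8463


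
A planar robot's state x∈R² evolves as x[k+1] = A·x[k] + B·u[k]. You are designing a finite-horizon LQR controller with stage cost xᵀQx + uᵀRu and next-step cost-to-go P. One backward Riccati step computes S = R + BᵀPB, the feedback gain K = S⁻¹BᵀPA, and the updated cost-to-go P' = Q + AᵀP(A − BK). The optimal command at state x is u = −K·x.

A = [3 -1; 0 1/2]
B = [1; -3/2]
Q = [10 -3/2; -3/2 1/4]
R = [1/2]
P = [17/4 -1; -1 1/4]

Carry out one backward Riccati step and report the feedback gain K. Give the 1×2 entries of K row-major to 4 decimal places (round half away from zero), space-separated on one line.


BᵀP = [5.7500 -1.3750]
S = R + BᵀPB = [1/2] + [7.8125] = [8.3125]
BᵀPA = [17.2500 -6.4375]
K = S⁻¹·BᵀPA = [2.0752 -0.7744]
A−BK = [0.9248 -0.2256; 3.1128 -0.6617]
AᵀP(A−BK) = [2.4530 -0.8910; -0.8910 0.3271]
P' = Q + AᵀP(A−BK) = [12.4530 -2.3910; -2.3910 0.5771]
tr(P') = 13.0301

2.0752 -0.7744


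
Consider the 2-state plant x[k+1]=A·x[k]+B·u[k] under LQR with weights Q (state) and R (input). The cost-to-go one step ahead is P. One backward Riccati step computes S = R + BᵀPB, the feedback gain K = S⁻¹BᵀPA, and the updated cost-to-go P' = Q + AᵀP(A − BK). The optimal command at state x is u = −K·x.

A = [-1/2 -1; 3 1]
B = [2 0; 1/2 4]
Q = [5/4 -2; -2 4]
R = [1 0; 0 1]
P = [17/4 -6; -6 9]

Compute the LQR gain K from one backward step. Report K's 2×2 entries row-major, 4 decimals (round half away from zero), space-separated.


-0.2068 -0.2869 0.7848 0.3544

BᵀP = [5.5000 -7.5000; -24.0000 36.0000]
S = R + BᵀPB = [1 0; 0 1] + [7.2500 -30.0000; -30.0000 144.0000] = [8.2500 -30.0000; -30.0000 145.0000]
BᵀPA = [-25.2500 -13.0000; 120.0000 60.0000]
K = S⁻¹·BᵀPA = [-0.2068 -0.2869; 0.7848 0.3544]
A−BK = [-0.0865 -0.4262; -0.0359 -0.2743]
AᵀP(A−BK) = [0.6648 0.3486; 0.3486 0.2542]
P' = Q + AᵀP(A−BK) = [1.9148 -1.6514; -1.6514 4.2542]
tr(P') = 6.1690


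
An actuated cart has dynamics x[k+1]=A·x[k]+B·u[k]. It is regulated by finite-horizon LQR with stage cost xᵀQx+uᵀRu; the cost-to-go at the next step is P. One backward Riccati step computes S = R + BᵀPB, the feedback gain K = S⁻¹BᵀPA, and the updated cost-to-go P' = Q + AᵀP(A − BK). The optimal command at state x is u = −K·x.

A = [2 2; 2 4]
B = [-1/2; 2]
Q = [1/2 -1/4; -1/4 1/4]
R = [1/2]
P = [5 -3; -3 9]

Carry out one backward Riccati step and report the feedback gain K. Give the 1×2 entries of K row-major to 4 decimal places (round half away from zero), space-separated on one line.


0.5029 1.3943

BᵀP = [-8.5000 19.5000]
S = R + BᵀPB = [1/2] + [43.2500] = [43.7500]
BᵀPA = [22.0000 61.0000]
K = S⁻¹·BᵀPA = [0.5029 1.3943]
A−BK = [2.2514 2.6971; 0.9943 1.2114]
AᵀP(A−BK) = [20.9371 25.3257; 25.3257 30.9486]
P' = Q + AᵀP(A−BK) = [21.4371 25.0757; 25.0757 31.1986]
tr(P') = 52.6357


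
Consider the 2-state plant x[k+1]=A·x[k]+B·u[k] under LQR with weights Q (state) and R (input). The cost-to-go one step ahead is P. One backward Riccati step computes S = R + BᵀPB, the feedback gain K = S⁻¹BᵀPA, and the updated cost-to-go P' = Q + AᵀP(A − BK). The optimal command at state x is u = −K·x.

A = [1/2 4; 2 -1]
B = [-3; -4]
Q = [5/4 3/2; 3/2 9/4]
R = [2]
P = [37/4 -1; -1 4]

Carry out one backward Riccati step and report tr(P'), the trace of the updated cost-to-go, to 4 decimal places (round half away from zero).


BᵀP = [-23.7500 -13.0000]
S = R + BᵀPB = [2] + [123.2500] = [125.2500]
BᵀPA = [-37.8750 -82.0000]
K = S⁻¹·BᵀPA = [-0.3024 -0.6547]
A−BK = [-0.4072 2.0359; 0.7904 -3.6188]
AᵀP(A−BK) = [4.8593 -21.7964; -21.7964 106.3154]
P' = Q + AᵀP(A−BK) = [6.1093 -20.2964; -20.2964 108.5654]
tr(P') = 114.6747

114.6747


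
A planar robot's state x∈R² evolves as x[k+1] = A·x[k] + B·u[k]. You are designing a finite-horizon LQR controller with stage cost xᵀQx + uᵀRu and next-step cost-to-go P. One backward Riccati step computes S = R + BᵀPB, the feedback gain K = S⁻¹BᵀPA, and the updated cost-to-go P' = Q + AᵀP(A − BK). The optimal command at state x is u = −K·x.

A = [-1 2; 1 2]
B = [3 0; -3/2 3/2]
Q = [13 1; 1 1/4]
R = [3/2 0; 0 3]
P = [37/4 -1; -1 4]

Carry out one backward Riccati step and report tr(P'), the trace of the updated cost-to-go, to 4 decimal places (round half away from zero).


BᵀP = [29.2500 -9.0000; -1.5000 6.0000]
S = R + BᵀPB = [3/2 0; 0 3] + [101.2500 -13.5000; -13.5000 9.0000] = [102.7500 -13.5000; -13.5000 12.0000]
BᵀPA = [-38.2500 40.5000; 7.5000 9.0000]
K = S⁻¹·BᵀPA = [-0.3405 0.5782; 0.2420 1.4004]
A−BK = [0.0214 0.2655; 0.1263 0.7666]
AᵀP(A−BK) = [0.4122 1.1113; 1.1113 8.9807]
P' = Q + AᵀP(A−BK) = [13.4122 2.1113; 2.1113 9.2307]
tr(P') = 22.6429

22.6429


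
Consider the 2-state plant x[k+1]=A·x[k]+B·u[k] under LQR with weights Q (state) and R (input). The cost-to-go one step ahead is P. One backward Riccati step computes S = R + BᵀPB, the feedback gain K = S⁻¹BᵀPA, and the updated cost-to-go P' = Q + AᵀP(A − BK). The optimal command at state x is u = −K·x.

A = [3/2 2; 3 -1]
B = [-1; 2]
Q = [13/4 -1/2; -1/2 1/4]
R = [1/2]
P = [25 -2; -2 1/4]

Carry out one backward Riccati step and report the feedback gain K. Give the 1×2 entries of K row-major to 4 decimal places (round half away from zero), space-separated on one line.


-1.0435 -1.7536

BᵀP = [-29.0000 2.5000]
S = R + BᵀPB = [1/2] + [34.0000] = [34.5000]
BᵀPA = [-36.0000 -60.5000]
K = S⁻¹·BᵀPA = [-1.0435 -1.7536]
A−BK = [0.4565 0.2464; 5.0870 2.5072]
AᵀP(A−BK) = [2.9348 2.1196; 2.1196 2.1558]
P' = Q + AᵀP(A−BK) = [6.1848 1.6196; 1.6196 2.4058]
tr(P') = 8.5906


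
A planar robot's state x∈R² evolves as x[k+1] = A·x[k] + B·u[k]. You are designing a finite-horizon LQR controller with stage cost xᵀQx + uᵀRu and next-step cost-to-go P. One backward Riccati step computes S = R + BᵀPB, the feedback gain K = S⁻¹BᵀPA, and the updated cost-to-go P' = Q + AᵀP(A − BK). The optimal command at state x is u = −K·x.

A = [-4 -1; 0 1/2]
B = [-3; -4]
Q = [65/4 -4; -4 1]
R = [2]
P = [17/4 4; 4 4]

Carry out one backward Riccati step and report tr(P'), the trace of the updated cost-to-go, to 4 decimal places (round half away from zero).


BᵀP = [-28.7500 -28.0000]
S = R + BᵀPB = [2] + [198.2500] = [200.2500]
BᵀPA = [115.0000 14.7500]
K = S⁻¹·BᵀPA = [0.5743 0.0737]
A−BK = [-2.2772 -0.7790; 2.2971 0.7946]
AᵀP(A−BK) = [1.9576 0.5293; 0.5293 0.1635]
P' = Q + AᵀP(A−BK) = [18.2076 -3.4707; -3.4707 1.1635]
tr(P') = 19.3711

19.3711


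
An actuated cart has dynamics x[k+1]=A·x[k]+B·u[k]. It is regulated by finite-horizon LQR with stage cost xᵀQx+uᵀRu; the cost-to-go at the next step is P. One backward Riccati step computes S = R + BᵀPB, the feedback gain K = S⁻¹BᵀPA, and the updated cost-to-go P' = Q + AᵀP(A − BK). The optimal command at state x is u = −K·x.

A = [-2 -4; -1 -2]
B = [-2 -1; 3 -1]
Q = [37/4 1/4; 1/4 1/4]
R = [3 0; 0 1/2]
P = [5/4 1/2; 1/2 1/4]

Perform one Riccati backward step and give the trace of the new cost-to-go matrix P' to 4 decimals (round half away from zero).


BᵀP = [-1.0000 -0.2500; -1.7500 -0.7500]
S = R + BᵀPB = [3 0; 0 1/2] + [1.2500 1.2500; 1.2500 2.5000] = [4.2500 1.2500; 1.2500 3.0000]
BᵀPA = [2.2500 4.5000; 4.2500 8.5000]
K = S⁻¹·BᵀPA = [0.1285 0.2570; 1.3631 2.7263]
A−BK = [-0.3799 -0.7598; -0.0223 -0.0447]
AᵀP(A−BK) = [1.1676 2.3352; 2.3352 4.6704]
P' = Q + AᵀP(A−BK) = [10.4176 2.5852; 2.5852 4.9204]
tr(P') = 15.3380

15.3380


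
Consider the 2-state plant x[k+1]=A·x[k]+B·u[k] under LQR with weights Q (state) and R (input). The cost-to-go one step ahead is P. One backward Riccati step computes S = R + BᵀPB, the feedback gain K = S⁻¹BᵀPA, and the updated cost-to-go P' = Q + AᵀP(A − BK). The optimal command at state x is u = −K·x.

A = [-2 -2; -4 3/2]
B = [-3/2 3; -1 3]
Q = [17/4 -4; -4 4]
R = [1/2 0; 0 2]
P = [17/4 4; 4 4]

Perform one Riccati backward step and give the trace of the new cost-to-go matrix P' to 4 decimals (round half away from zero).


10.5108

BᵀP = [-10.3750 -10.0000; 24.7500 24.0000]
S = R + BᵀPB = [1/2 0; 0 2] + [25.5625 -61.1250; -61.1250 146.2500] = [26.0625 -61.1250; -61.1250 148.2500]
BᵀPA = [60.7500 5.7500; -145.5000 -13.5000]
K = S⁻¹·BᵀPA = [0.8824 0.2137; -0.6176 -0.0029]
A−BK = [1.1765 -1.6706; -1.2647 1.7225]
AᵀP(A−BK) = [1.5294 -0.4118; -0.4118 0.7314]
P' = Q + AᵀP(A−BK) = [5.7794 -4.4118; -4.4118 4.7314]
tr(P') = 10.5108


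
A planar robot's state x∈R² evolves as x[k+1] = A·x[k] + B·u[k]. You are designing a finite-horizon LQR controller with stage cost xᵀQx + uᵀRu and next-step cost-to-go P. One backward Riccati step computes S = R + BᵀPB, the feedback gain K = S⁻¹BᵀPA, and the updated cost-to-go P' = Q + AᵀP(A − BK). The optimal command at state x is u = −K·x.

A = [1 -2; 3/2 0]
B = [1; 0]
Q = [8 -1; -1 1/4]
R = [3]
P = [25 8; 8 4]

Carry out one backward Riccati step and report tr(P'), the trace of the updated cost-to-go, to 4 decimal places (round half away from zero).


28.0714

BᵀP = [25.0000 8.0000]
S = R + BᵀPB = [3] + [25.0000] = [28.0000]
BᵀPA = [37.0000 -50.0000]
K = S⁻¹·BᵀPA = [1.3214 -1.7857]
A−BK = [-0.3214 -0.2143; 1.5000 0.0000]
AᵀP(A−BK) = [9.1071 -7.9286; -7.9286 10.7143]
P' = Q + AᵀP(A−BK) = [17.1071 -8.9286; -8.9286 10.9643]
tr(P') = 28.0714


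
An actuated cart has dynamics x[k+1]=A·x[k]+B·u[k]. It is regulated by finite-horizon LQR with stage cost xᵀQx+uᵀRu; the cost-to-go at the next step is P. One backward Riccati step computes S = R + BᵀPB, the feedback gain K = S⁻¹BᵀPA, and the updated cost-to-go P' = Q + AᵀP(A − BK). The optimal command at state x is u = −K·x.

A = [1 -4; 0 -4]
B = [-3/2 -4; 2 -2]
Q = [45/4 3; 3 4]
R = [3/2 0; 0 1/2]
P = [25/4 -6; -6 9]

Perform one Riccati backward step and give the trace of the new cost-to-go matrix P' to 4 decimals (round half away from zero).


16.8687

BᵀP = [-21.3750 27.0000; -13.0000 6.0000]
S = R + BᵀPB = [3/2 0; 0 1/2] + [86.0625 31.5000; 31.5000 40.0000] = [87.5625 31.5000; 31.5000 40.5000]
BᵀPA = [-21.3750 -22.5000; -13.0000 28.0000]
K = S⁻¹·BᵀPA = [-0.1786 -0.7021; -0.1821 1.2375]
A−BK = [0.0038 -0.1034; -0.0069 -0.1208]
AᵀP(A−BK) = [0.0653 0.0790; 0.0790 1.5534]
P' = Q + AᵀP(A−BK) = [11.3153 3.0790; 3.0790 5.5534]
tr(P') = 16.8687


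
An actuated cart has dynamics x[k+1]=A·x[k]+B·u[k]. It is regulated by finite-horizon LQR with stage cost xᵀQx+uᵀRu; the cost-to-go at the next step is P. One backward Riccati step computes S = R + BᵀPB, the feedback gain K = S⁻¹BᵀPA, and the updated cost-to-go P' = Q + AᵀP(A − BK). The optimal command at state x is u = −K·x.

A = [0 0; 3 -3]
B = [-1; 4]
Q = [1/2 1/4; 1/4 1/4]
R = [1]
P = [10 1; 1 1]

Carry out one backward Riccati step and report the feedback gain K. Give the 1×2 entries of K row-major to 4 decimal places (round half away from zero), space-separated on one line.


BᵀP = [-6.0000 3.0000]
S = R + BᵀPB = [1] + [18.0000] = [19.0000]
BᵀPA = [9.0000 -9.0000]
K = S⁻¹·BᵀPA = [0.4737 -0.4737]
A−BK = [0.4737 -0.4737; 1.1053 -1.1053]
AᵀP(A−BK) = [4.7368 -4.7368; -4.7368 4.7368]
P' = Q + AᵀP(A−BK) = [5.2368 -4.4868; -4.4868 4.9868]
tr(P') = 10.2237

0.4737 -0.4737


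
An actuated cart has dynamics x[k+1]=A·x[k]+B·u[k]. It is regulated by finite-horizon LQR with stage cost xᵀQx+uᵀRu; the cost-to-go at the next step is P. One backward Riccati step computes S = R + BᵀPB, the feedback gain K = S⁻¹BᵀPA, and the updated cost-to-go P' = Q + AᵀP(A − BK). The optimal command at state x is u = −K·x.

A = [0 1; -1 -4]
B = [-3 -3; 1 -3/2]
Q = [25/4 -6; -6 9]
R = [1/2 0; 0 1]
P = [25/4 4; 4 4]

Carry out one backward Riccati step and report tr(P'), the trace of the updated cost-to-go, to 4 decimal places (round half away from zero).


BᵀP = [-14.7500 -8.0000; -24.7500 -18.0000]
S = R + BᵀPB = [1/2 0; 0 1] + [36.2500 56.2500; 56.2500 101.2500] = [36.7500 56.2500; 56.2500 102.2500]
BᵀPA = [8.0000 17.2500; 18.0000 47.2500]
K = S⁻¹·BᵀPA = [-0.3276 -1.5060; 0.3563 1.2906]
A−BK = [0.0859 0.3538; -0.1379 -0.5581]
AᵀP(A−BK) = [0.2080 0.8174; 0.8174 3.2483]
P' = Q + AᵀP(A−BK) = [6.4580 -5.1826; -5.1826 12.2483]
tr(P') = 18.7063

18.7063


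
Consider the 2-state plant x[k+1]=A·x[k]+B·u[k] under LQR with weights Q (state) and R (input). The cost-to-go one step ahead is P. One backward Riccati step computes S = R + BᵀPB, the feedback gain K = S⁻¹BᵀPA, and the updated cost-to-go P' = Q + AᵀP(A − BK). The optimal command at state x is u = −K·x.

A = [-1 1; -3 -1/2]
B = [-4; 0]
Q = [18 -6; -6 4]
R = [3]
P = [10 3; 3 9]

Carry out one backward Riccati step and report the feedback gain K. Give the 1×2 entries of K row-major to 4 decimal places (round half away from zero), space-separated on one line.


BᵀP = [-40.0000 -12.0000]
S = R + BᵀPB = [3] + [160.0000] = [163.0000]
BᵀPA = [76.0000 -34.0000]
K = S⁻¹·BᵀPA = [0.4663 -0.2086]
A−BK = [0.8650 0.1656; -3.0000 -0.5000]
AᵀP(A−BK) = [73.5644 11.8528; 11.8528 2.1580]
P' = Q + AᵀP(A−BK) = [91.5644 5.8528; 5.8528 6.1580]
tr(P') = 97.7224

0.4663 -0.2086


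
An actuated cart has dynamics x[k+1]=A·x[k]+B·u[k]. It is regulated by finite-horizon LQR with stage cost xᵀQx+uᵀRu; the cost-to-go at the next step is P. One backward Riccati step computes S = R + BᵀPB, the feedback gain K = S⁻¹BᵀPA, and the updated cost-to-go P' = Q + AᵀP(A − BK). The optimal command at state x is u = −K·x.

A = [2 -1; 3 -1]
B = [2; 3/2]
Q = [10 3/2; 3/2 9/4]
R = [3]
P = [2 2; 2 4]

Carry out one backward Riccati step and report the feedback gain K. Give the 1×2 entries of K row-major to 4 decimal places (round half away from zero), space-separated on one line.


1.3750 -0.5313

BᵀP = [7.0000 10.0000]
S = R + BᵀPB = [3] + [29.0000] = [32.0000]
BᵀPA = [44.0000 -17.0000]
K = S⁻¹·BᵀPA = [1.3750 -0.5313]
A−BK = [-0.7500 0.0625; 0.9375 -0.2031]
AᵀP(A−BK) = [7.5000 -2.6250; -2.6250 0.9688]
P' = Q + AᵀP(A−BK) = [17.5000 -1.1250; -1.1250 3.2188]
tr(P') = 20.7188


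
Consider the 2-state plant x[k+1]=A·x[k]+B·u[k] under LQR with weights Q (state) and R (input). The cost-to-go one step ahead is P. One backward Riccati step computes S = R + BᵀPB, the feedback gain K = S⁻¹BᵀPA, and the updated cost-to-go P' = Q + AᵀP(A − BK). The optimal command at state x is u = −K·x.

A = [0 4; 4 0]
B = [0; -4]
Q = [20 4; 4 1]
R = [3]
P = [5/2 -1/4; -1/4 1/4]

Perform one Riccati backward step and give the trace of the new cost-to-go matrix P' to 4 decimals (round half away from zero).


60.4286

BᵀP = [1.0000 -1.0000]
S = R + BᵀPB = [3] + [4.0000] = [7.0000]
BᵀPA = [-4.0000 4.0000]
K = S⁻¹·BᵀPA = [-0.5714 0.5714]
A−BK = [0.0000 4.0000; 1.7143 2.2857]
AᵀP(A−BK) = [1.7143 -1.7143; -1.7143 37.7143]
P' = Q + AᵀP(A−BK) = [21.7143 2.2857; 2.2857 38.7143]
tr(P') = 60.4286


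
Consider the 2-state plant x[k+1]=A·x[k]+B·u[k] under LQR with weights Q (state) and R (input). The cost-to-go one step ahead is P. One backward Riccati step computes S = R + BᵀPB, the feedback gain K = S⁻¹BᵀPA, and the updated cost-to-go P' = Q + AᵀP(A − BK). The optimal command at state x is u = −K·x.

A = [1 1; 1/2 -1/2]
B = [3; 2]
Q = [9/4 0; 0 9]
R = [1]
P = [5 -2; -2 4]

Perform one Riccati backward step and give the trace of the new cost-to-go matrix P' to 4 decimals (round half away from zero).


16.8289

BᵀP = [11.0000 2.0000]
S = R + BᵀPB = [1] + [37.0000] = [38.0000]
BᵀPA = [12.0000 10.0000]
K = S⁻¹·BᵀPA = [0.3158 0.2632]
A−BK = [0.0526 0.2105; -0.1316 -1.0263]
AᵀP(A−BK) = [0.2105 0.8421; 0.8421 5.3684]
P' = Q + AᵀP(A−BK) = [2.4605 0.8421; 0.8421 14.3684]
tr(P') = 16.8289


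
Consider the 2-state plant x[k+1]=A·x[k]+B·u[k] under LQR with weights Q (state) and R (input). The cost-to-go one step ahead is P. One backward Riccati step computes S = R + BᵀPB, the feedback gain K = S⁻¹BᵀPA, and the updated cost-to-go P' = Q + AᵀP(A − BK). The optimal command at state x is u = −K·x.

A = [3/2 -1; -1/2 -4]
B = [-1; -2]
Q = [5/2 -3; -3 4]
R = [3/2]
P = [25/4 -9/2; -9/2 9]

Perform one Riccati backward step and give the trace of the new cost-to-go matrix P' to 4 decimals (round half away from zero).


BᵀP = [2.7500 -13.5000]
S = R + BᵀPB = [3/2] + [24.2500] = [25.7500]
BᵀPA = [10.8750 51.2500]
K = S⁻¹·BᵀPA = [0.4223 1.9903]
A−BK = [1.9223 0.9903; 0.3447 -0.0194]
AᵀP(A−BK) = [18.4697 11.7306; 11.7306 12.2476]
P' = Q + AᵀP(A−BK) = [20.9697 8.7306; 8.7306 16.2476]
tr(P') = 37.2172

37.2172


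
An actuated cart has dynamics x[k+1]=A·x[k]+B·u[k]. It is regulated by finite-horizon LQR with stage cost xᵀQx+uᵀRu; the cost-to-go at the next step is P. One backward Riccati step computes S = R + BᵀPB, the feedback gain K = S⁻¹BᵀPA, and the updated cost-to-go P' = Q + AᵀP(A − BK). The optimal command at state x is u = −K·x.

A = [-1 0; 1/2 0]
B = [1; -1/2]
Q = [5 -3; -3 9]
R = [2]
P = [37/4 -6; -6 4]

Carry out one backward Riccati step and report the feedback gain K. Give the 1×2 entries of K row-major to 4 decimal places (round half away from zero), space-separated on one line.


-0.8904 0.0000

BᵀP = [12.2500 -8.0000]
S = R + BᵀPB = [2] + [16.2500] = [18.2500]
BᵀPA = [-16.2500 0.0000]
K = S⁻¹·BᵀPA = [-0.8904 0.0000]
A−BK = [-0.1096 0.0000; 0.0548 0.0000]
AᵀP(A−BK) = [1.7808 0.0000; 0.0000 0.0000]
P' = Q + AᵀP(A−BK) = [6.7808 -3.0000; -3.0000 9.0000]
tr(P') = 15.7808


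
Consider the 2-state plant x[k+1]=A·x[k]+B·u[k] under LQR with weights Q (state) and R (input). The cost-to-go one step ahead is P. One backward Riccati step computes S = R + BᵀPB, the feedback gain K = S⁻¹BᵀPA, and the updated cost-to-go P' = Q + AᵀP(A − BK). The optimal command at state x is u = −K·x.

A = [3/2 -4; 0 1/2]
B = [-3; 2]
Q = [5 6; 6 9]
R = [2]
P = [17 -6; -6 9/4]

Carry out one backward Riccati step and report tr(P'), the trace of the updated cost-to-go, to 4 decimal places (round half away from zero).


17.3260

BᵀP = [-63.0000 22.5000]
S = R + BᵀPB = [2] + [234.0000] = [236.0000]
BᵀPA = [-94.5000 263.2500]
K = S⁻¹·BᵀPA = [-0.4004 1.1155]
A−BK = [0.2987 -0.6536; 0.8008 -1.7309]
AᵀP(A−BK) = [0.4100 -1.0885; -1.0885 2.9160]
P' = Q + AᵀP(A−BK) = [5.4100 4.9115; 4.9115 11.9160]
tr(P') = 17.3260


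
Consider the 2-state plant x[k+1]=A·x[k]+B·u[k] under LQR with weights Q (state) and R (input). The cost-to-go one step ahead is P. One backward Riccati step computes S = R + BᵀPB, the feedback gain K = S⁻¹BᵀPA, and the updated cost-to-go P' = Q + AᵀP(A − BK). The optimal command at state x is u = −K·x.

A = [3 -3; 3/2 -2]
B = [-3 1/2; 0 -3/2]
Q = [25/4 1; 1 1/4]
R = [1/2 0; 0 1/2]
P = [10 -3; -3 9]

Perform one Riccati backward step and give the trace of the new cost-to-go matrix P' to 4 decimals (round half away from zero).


BᵀP = [-30.0000 9.0000; 9.5000 -15.0000]
S = R + BᵀPB = [1/2 0; 0 1/2] + [90.0000 -28.5000; -28.5000 27.2500] = [90.5000 -28.5000; -28.5000 27.7500]
BᵀPA = [-76.5000 72.0000; 6.0000 1.5000]
K = S⁻¹·BᵀPA = [-1.1488 1.2011; -0.9636 1.2876]
A−BK = [0.0355 -0.0406; 0.0546 -0.0686]
AᵀP(A−BK) = [1.1519 -1.3444; -1.3444 1.5924]
P' = Q + AᵀP(A−BK) = [7.4019 -0.3444; -0.3444 1.8424]
tr(P') = 9.2443

9.2443


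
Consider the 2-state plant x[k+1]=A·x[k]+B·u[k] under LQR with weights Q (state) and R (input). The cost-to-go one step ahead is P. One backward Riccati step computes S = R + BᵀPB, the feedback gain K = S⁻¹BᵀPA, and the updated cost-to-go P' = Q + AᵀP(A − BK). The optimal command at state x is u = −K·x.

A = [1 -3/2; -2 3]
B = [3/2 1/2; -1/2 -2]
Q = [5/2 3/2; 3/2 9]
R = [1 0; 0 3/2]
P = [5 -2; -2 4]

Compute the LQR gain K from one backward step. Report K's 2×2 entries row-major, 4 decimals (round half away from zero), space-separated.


BᵀP = [8.5000 -5.0000; 6.5000 -9.0000]
S = R + BᵀPB = [1 0; 0 3/2] + [15.2500 14.2500; 14.2500 21.2500] = [16.2500 14.2500; 14.2500 22.7500]
BᵀPA = [18.5000 -27.7500; 24.5000 -36.7500]
K = S⁻¹·BᵀPA = [0.4306 -0.6459; 0.8072 -1.2108]
A−BK = [-0.0495 0.0743; -0.1703 0.2554]
AᵀP(A−BK) = [1.2573 -1.8860; -1.8860 2.8290]
P' = Q + AᵀP(A−BK) = [3.7573 -0.3860; -0.3860 11.8290]
tr(P') = 15.5863

0.4306 -0.6459 0.8072 -1.2108


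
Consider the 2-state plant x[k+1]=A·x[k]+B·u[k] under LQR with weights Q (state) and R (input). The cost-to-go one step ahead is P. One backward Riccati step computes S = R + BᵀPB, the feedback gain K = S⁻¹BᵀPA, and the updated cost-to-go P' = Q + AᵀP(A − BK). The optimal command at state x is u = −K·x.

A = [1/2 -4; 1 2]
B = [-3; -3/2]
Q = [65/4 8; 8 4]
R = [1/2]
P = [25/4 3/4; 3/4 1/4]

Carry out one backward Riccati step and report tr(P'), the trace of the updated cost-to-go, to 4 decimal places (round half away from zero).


23.2915

BᵀP = [-19.8750 -2.6250]
S = R + BᵀPB = [1/2] + [63.5625] = [64.0625]
BᵀPA = [-12.5625 74.2500]
K = S⁻¹·BᵀPA = [-0.1961 1.1590]
A−BK = [-0.0883 -0.5229; 0.7059 3.7385]
AᵀP(A−BK) = [0.0990 0.3102; 0.3102 2.9424]
P' = Q + AᵀP(A−BK) = [16.3490 8.3102; 8.3102 6.9424]
tr(P') = 23.2915


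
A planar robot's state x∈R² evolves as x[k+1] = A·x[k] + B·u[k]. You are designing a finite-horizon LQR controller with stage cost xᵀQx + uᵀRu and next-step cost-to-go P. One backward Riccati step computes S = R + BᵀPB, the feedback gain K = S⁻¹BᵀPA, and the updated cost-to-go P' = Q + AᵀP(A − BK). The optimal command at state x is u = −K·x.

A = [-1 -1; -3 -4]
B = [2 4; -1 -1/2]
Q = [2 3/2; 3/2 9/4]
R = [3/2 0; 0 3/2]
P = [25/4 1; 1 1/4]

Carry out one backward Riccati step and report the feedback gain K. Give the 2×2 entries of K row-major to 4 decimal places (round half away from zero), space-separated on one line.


-0.0220 0.0005 -0.3601 -0.4102

BᵀP = [11.5000 1.7500; 24.5000 3.8750]
S = R + BᵀPB = [3/2 0; 0 3/2] + [21.2500 45.1250; 45.1250 96.0625] = [22.7500 45.1250; 45.1250 97.5625]
BᵀPA = [-16.7500 -18.5000; -36.1250 -40.0000]
K = S⁻¹·BᵀPA = [-0.0220 0.0005; -0.3601 -0.4102]
A−BK = [0.4844 0.6399; -3.2020 -4.2046]
AᵀP(A−BK) = [1.1229 1.4390; 1.4390 1.8503]
P' = Q + AᵀP(A−BK) = [3.1229 2.9390; 2.9390 4.1003]
tr(P') = 7.2231


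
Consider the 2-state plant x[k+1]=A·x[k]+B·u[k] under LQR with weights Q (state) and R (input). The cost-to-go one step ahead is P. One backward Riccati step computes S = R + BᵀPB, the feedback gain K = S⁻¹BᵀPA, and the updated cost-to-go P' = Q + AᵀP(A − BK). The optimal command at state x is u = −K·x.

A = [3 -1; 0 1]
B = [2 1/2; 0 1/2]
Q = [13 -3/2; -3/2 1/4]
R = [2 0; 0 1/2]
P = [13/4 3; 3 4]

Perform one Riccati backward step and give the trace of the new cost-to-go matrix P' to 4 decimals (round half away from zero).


16.8086

BᵀP = [6.5000 6.0000; 3.1250 3.5000]
S = R + BᵀPB = [2 0; 0 1/2] + [13.0000 6.2500; 6.2500 3.3125] = [15.0000 6.2500; 6.2500 3.8125]
BᵀPA = [19.5000 -0.5000; 9.3750 0.3750]
K = S⁻¹·BᵀPA = [0.8690 -0.2345; 1.0345 0.4828]
A−BK = [0.7448 -0.7724; -0.5172 0.7586]
AᵀP(A−BK) = [2.6069 -0.7034; -0.7034 0.9517]
P' = Q + AᵀP(A−BK) = [15.6069 -2.2034; -2.2034 1.2017]
tr(P') = 16.8086


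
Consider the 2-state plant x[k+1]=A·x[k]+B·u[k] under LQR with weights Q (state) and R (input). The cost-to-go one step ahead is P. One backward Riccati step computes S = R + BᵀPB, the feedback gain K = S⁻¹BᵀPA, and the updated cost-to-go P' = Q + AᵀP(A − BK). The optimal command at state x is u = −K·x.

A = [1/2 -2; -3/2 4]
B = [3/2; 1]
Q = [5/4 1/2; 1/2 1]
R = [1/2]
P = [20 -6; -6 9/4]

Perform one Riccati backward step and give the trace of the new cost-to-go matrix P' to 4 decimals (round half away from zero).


BᵀP = [24.0000 -6.7500]
S = R + BᵀPB = [1/2] + [29.2500] = [29.7500]
BᵀPA = [22.1250 -75.0000]
K = S⁻¹·BᵀPA = [0.7437 -2.5210]
A−BK = [-0.6155 1.7815; -2.2437 6.5210]
AᵀP(A−BK) = [2.6082 -7.7227; -7.7227 22.9244]
P' = Q + AᵀP(A−BK) = [3.8582 -7.2227; -7.2227 23.9244]
tr(P') = 27.7826

27.7826


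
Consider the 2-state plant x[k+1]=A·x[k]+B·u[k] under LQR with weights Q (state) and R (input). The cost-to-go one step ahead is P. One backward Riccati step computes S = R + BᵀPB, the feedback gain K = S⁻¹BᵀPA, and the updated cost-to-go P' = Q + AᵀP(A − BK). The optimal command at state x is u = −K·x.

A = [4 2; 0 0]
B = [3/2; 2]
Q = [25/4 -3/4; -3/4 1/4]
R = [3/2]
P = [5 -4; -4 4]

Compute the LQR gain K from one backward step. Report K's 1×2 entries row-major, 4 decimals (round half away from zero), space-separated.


BᵀP = [-0.5000 2.0000]
S = R + BᵀPB = [3/2] + [3.2500] = [4.7500]
BᵀPA = [-2.0000 -1.0000]
K = S⁻¹·BᵀPA = [-0.4211 -0.2105]
A−BK = [4.6316 2.3158; 0.8421 0.4211]
AᵀP(A−BK) = [79.1579 39.5789; 39.5789 19.7895]
P' = Q + AᵀP(A−BK) = [85.4079 38.8289; 38.8289 20.0395]
tr(P') = 105.4474

-0.4211 -0.2105


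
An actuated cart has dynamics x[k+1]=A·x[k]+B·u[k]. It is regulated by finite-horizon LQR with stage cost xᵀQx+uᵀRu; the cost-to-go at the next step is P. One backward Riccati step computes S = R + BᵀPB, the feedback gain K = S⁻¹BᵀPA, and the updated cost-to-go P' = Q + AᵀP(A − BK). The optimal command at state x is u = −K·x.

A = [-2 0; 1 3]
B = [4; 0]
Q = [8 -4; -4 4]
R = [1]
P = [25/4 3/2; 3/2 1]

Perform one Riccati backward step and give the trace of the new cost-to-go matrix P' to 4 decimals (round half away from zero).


18.6238

BᵀP = [25.0000 6.0000]
S = R + BᵀPB = [1] + [100.0000] = [101.0000]
BᵀPA = [-44.0000 18.0000]
K = S⁻¹·BᵀPA = [-0.4356 0.1782]
A−BK = [-0.2574 -0.7129; 1.0000 3.0000]
AᵀP(A−BK) = [0.8317 1.8416; 1.8416 5.7921]
P' = Q + AᵀP(A−BK) = [8.8317 -2.1584; -2.1584 9.7921]
tr(P') = 18.6238


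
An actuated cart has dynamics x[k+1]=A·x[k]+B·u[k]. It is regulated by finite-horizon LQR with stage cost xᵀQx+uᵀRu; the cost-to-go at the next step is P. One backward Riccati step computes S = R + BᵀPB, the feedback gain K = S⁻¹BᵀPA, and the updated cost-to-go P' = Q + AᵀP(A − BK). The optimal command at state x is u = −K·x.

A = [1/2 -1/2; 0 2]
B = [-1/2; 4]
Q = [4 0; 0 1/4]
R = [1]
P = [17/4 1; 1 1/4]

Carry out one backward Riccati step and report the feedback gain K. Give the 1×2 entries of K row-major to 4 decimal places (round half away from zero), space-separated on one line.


BᵀP = [1.8750 0.5000]
S = R + BᵀPB = [1] + [1.0625] = [2.0625]
BᵀPA = [0.9375 0.0625]
K = S⁻¹·BᵀPA = [0.4545 0.0303]
A−BK = [0.7273 -0.4848; -1.8182 1.8788]
AᵀP(A−BK) = [0.6364 -0.0909; -0.0909 0.0606]
P' = Q + AᵀP(A−BK) = [4.6364 -0.0909; -0.0909 0.3106]
tr(P') = 4.9470

0.4545 0.0303


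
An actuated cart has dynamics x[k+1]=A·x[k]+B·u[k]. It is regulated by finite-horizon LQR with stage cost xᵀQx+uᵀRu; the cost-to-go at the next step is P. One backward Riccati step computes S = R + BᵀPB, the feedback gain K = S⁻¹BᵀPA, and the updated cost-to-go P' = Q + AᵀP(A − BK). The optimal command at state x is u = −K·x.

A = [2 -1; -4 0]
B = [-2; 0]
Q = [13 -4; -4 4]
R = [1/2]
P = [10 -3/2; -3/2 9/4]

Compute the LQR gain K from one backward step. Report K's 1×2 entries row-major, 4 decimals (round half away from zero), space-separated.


BᵀP = [-20.0000 3.0000]
S = R + BᵀPB = [1/2] + [40.0000] = [40.5000]
BᵀPA = [-52.0000 20.0000]
K = S⁻¹·BᵀPA = [-1.2840 0.4938]
A−BK = [-0.5679 -0.0123; -4.0000 0.0000]
AᵀP(A−BK) = [33.2346 -0.3210; -0.3210 0.1235]
P' = Q + AᵀP(A−BK) = [46.2346 -4.3210; -4.3210 4.1235]
tr(P') = 50.3580

-1.2840 0.4938


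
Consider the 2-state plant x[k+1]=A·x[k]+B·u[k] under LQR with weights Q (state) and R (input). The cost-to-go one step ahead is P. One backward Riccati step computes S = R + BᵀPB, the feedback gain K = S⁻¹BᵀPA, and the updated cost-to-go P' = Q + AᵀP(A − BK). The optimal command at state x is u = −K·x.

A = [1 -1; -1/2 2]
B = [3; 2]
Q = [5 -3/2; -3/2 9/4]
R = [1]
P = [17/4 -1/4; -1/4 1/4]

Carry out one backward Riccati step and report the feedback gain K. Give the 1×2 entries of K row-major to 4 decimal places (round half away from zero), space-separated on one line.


0.3322 -0.3423

BᵀP = [12.2500 -0.2500]
S = R + BᵀPB = [1] + [36.2500] = [37.2500]
BᵀPA = [12.3750 -12.7500]
K = S⁻¹·BᵀPA = [0.3322 -0.3423]
A−BK = [0.0034 0.0268; -1.1644 2.6846]
AᵀP(A−BK) = [0.4513 -0.8893; -0.8893 1.8859]
P' = Q + AᵀP(A−BK) = [5.4513 -2.3893; -2.3893 4.1359]
tr(P') = 9.5872


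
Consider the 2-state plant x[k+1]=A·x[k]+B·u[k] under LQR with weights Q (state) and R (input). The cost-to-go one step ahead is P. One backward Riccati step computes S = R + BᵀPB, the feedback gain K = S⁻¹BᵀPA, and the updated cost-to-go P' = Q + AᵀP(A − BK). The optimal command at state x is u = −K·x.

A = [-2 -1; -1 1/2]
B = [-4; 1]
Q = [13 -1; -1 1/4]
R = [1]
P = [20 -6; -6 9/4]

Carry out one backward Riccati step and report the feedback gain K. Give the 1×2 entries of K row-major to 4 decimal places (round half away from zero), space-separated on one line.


0.3926 0.2670

BᵀP = [-86.0000 26.2500]
S = R + BᵀPB = [1] + [370.2500] = [371.2500]
BᵀPA = [145.7500 99.1250]
K = S⁻¹·BᵀPA = [0.3926 0.2670]
A−BK = [-0.4296 0.0680; -1.3926 0.2330]
AᵀP(A−BK) = [1.0296 -0.0407; -0.0407 0.0958]
P' = Q + AᵀP(A−BK) = [14.0296 -1.0407; -1.0407 0.3458]
tr(P') = 14.3754


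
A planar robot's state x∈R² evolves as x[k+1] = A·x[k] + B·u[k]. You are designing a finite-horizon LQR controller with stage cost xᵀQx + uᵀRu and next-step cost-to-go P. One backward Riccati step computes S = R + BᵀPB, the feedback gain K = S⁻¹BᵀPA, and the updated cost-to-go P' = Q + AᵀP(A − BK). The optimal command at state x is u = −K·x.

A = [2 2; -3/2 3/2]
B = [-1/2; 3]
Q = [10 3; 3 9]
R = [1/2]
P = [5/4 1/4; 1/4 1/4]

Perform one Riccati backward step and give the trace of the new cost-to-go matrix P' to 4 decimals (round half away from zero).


BᵀP = [0.1250 0.6250]
S = R + BᵀPB = [1/2] + [1.8125] = [2.3125]
BᵀPA = [-0.6875 1.1875]
K = S⁻¹·BᵀPA = [-0.2973 0.5135]
A−BK = [1.8514 2.2568; -0.6081 -0.0405]
AᵀP(A−BK) = [3.8581 4.7905; 4.7905 6.4527]
P' = Q + AᵀP(A−BK) = [13.8581 7.7905; 7.7905 15.4527]
tr(P') = 29.3108

29.3108


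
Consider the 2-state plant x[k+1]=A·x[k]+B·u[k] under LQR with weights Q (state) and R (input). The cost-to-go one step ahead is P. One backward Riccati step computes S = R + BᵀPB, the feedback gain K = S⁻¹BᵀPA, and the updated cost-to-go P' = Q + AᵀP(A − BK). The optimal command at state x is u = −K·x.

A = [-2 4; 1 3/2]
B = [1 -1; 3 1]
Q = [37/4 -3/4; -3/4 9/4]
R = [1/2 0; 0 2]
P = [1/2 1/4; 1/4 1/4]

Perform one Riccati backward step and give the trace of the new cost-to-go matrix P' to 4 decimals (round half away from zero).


14.6713

BᵀP = [1.2500 1.0000; -0.2500 0.0000]
S = R + BᵀPB = [1/2 0; 0 2] + [4.2500 -0.2500; -0.2500 0.2500] = [4.7500 -0.2500; -0.2500 2.2500]
BᵀPA = [-1.5000 6.5000; 0.5000 -1.0000]
K = S⁻¹·BᵀPA = [-0.3059 1.3529; 0.1882 -0.2941]
A−BK = [-1.5059 2.3529; 1.7294 -2.2647]
AᵀP(A−BK) = [0.6971 -1.1985; -1.1985 2.4743]
P' = Q + AᵀP(A−BK) = [9.9471 -1.9485; -1.9485 4.7243]
tr(P') = 14.6713


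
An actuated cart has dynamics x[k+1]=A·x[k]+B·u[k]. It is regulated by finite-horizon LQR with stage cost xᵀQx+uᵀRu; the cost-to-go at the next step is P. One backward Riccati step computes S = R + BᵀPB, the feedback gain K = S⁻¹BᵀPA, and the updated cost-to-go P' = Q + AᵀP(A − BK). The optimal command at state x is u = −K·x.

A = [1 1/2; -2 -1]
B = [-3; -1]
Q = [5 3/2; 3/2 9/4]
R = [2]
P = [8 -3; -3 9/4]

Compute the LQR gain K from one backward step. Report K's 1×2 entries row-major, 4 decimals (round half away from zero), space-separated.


BᵀP = [-21.0000 6.7500]
S = R + BᵀPB = [2] + [56.2500] = [58.2500]
BᵀPA = [-34.5000 -17.2500]
K = S⁻¹·BᵀPA = [-0.5923 -0.2961]
A−BK = [-0.7768 -0.3884; -2.5923 -1.2961]
AᵀP(A−BK) = [8.5665 4.2833; 4.2833 2.1416]
P' = Q + AᵀP(A−BK) = [13.5665 5.7833; 5.7833 4.3916]
tr(P') = 17.9582

-0.5923 -0.2961
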